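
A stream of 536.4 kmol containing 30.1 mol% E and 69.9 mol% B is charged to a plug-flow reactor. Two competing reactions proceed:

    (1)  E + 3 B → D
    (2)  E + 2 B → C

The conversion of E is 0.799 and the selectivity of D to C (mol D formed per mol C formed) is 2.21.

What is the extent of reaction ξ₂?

Conversion of E: E consumed = 0.799 × 161.5 = 129 kmol = 1ξ₁ + 1ξ₂.
Selectivity: 1ξ₁ / (1ξ₂) = 2.21 → ξ₁ = 2.21 ξ₂.
Substitute: (1·2.21 + 1) ξ₂ = 129 → ξ₂ = 40.19 kmol, ξ₁ = 88.82 kmol.
Outlet amounts (n = n₀ + Σ ν·ξ):
  E: 161.5 − 1(88.82) − 1(40.19) = 32.45
  B: 374.9 − 3(88.82) − 2(40.19) = 28.12
  D: 0 + 1(88.82) = 88.82
  C: 0 + 1(40.19) = 40.19

ξ₂ = 40.2 kmol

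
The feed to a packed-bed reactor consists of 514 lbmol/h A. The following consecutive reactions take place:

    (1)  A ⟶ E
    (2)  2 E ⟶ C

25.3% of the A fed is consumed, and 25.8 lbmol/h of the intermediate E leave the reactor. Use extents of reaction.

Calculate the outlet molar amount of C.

52.1 lbmol/h

Conversion of A: A consumed = 1ξ₁ = 0.253 × 514 → ξ₁ = 130 lbmol/h.
E balance: n_E = 0 + 1ξ₁ − 2ξ₂ = 25.8 → ξ₂ = (1·130 − 25.8)/2 = 52.12 lbmol/h.
Outlet amounts (n = n₀ + Σ ν·ξ):
  A: 514 − 1(130) = 384
  E: 0 + 1(130) − 2(52.12) = 25.8
  C: 0 + 1(52.12) = 52.12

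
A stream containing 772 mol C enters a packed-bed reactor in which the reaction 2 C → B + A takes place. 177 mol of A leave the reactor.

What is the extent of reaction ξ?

ξ = 177 mol

For A: n = n₀ + 1ξ → 177 = 0 + 1ξ, giving ξ = 177 mol.
Outlet amounts (n = n₀ + ν ξ):
  C: 772 − 2(177) = 418
  B: 0 + 1(177) = 177
  A: 0 + 1(177) = 177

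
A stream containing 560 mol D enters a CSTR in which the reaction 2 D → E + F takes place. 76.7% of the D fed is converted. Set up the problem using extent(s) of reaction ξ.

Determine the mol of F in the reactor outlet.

215 mol

D reacted = 0.767 × 560 = 429.5 mol; ν_D = −2, so ξ = 429.5/2 = 214.8 mol.
Outlet amounts (n = n₀ + ν ξ):
  D: 560 − 2(214.8) = 130.5
  E: 0 + 1(214.8) = 214.8
  F: 0 + 1(214.8) = 214.8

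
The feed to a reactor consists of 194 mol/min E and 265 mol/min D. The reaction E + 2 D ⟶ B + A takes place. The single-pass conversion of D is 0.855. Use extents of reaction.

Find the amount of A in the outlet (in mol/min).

D reacted = 0.855 × 265 = 226.6 mol/min; ν_D = −2, so ξ = 226.6/2 = 113.3 mol/min.
Outlet amounts (n = n₀ + ν ξ):
  E: 194 − 1(113.3) = 80.71
  D: 265 − 2(113.3) = 38.43
  B: 0 + 1(113.3) = 113.3
  A: 0 + 1(113.3) = 113.3

113 mol/min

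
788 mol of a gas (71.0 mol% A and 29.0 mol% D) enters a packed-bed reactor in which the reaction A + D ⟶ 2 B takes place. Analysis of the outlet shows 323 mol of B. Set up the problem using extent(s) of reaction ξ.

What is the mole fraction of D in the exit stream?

For B: n = n₀ + 2ξ → 323 = 0 + 2ξ, giving ξ = 161.5 mol.
Outlet amounts (n = n₀ + ν ξ):
  A: 559.5 − 1(161.5) = 398
  D: 228.5 − 1(161.5) = 67.02
  B: 0 + 2(161.5) = 323
Total out = 788 mol; y_D = 67.02 / 788 = 0.08505.

0.0851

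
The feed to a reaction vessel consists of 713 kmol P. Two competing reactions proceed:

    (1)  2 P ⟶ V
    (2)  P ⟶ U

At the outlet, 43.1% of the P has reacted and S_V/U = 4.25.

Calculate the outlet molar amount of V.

137 kmol

Conversion of P: P consumed = 0.431 × 713 = 307.3 kmol = 2ξ₁ + 1ξ₂.
Selectivity: 1ξ₁ / (1ξ₂) = 4.25 → ξ₁ = 4.25 ξ₂.
Substitute: (2·4.25 + 1) ξ₂ = 307.3 → ξ₂ = 32.35 kmol, ξ₁ = 137.5 kmol.
Outlet amounts (n = n₀ + Σ ν·ξ):
  P: 713 − 2(137.5) − 1(32.35) = 405.7
  V: 0 + 1(137.5) = 137.5
  U: 0 + 1(32.35) = 32.35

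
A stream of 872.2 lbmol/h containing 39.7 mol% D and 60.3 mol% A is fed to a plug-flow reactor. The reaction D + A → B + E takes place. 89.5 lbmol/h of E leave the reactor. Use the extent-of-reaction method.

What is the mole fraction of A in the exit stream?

0.5

For E: n = n₀ + 1ξ → 89.5 = 0 + 1ξ, giving ξ = 89.5 lbmol/h.
Outlet amounts (n = n₀ + ν ξ):
  D: 346.3 − 1(89.5) = 256.8
  A: 525.9 − 1(89.5) = 436.4
  B: 0 + 1(89.5) = 89.5
  E: 0 + 1(89.5) = 89.5
Total out = 872.2 lbmol/h; y_A = 436.4 / 872.2 = 0.5004.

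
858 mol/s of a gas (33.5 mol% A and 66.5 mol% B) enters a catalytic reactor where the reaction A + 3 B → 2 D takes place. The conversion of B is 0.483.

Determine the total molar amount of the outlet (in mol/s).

674 mol/s

B reacted = 0.483 × 570.6 = 275.6 mol/s; ν_B = −3, so ξ = 275.6/3 = 91.86 mol/s.
Outlet amounts (n = n₀ + ν ξ):
  A: 287.4 − 1(91.86) = 195.6
  B: 570.6 − 3(91.86) = 295
  D: 0 + 2(91.86) = 183.7
Total out = 195.6 + 295 + 183.7 = 674.3 mol/s.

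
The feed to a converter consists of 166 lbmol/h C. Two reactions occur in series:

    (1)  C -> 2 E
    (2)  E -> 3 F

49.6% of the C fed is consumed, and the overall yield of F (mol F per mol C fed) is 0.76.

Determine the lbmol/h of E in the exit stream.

Conversion of C: C consumed = 1ξ₁ = 0.496 × 166 → ξ₁ = 82.34 lbmol/h.
Yield of F: 3ξ₂ / 166 = 0.76 → ξ₂ = 42.05 lbmol/h.
Outlet amounts (n = n₀ + Σ ν·ξ):
  C: 166 − 1(82.34) = 83.66
  E: 0 + 2(82.34) − 1(42.05) = 122.6
  F: 0 + 3(42.05) = 126.2

123 lbmol/h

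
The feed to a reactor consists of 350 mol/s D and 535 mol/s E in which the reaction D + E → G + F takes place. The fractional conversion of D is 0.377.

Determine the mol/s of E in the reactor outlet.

403 mol/s

D reacted = 0.377 × 350 = 131.9 mol/s; ν_D = −1, so ξ = 131.9/1 = 131.9 mol/s.
Outlet amounts (n = n₀ + ν ξ):
  D: 350 − 1(131.9) = 218.1
  E: 535 − 1(131.9) = 403.1
  G: 0 + 1(131.9) = 131.9
  F: 0 + 1(131.9) = 131.9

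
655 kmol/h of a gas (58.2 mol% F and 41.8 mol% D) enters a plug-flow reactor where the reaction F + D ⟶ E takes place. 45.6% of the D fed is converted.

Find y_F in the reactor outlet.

0.484

D reacted = 0.456 × 273.8 = 124.8 kmol/h; ν_D = −1, so ξ = 124.8/1 = 124.8 kmol/h.
Outlet amounts (n = n₀ + ν ξ):
  F: 381.2 − 1(124.8) = 256.4
  D: 273.8 − 1(124.8) = 148.9
  E: 0 + 1(124.8) = 124.8
Total out = 530.2 kmol/h; y_F = 256.4 / 530.2 = 0.4836.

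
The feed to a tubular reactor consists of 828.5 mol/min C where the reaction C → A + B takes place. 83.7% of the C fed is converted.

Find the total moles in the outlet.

1520 mol/min

C reacted = 0.837 × 828.5 = 693.5 mol/min; ν_C = −1, so ξ = 693.5/1 = 693.5 mol/min.
Outlet amounts (n = n₀ + ν ξ):
  C: 828.5 − 1(693.5) = 135
  A: 0 + 1(693.5) = 693.5
  B: 0 + 1(693.5) = 693.5
Total out = 135 + 693.5 + 693.5 = 1522 mol/min.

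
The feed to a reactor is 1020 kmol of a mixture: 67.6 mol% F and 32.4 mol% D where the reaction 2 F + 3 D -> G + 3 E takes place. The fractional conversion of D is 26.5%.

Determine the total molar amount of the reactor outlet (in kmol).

D reacted = 0.265 × 330.5 = 87.58 kmol; ν_D = −3, so ξ = 87.58/3 = 29.19 kmol.
Outlet amounts (n = n₀ + ν ξ):
  F: 689.5 − 2(29.19) = 631.1
  D: 330.5 − 3(29.19) = 242.9
  G: 0 + 1(29.19) = 29.19
  E: 0 + 3(29.19) = 87.58
Total out = 631.1 + 242.9 + 29.19 + 87.58 = 990.8 kmol.

991 kmol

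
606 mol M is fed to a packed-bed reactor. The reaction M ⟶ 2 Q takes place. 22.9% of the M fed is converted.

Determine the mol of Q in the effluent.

M reacted = 0.229 × 606 = 138.8 mol; ν_M = −1, so ξ = 138.8/1 = 138.8 mol.
Outlet amounts (n = n₀ + ν ξ):
  M: 606 − 1(138.8) = 467.2
  Q: 0 + 2(138.8) = 277.5

278 mol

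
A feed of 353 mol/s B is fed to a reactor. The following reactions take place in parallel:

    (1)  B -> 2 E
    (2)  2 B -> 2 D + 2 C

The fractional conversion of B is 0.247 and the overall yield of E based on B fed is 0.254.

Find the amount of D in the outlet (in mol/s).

Yield of E: 2ξ₁ / 353 = 0.254 → ξ₁ = 44.83 mol/s.
Conversion of B: 1ξ₁ + 2ξ₂ = 0.247 × 353 = 87.19 → ξ₂ = 21.18 mol/s.
Outlet amounts (n = n₀ + Σ ν·ξ):
  B: 353 − 1(44.83) − 2(21.18) = 265.8
  E: 0 + 2(44.83) = 89.66
  D: 0 + 2(21.18) = 42.36
  C: 0 + 2(21.18) = 42.36

42.4 mol/s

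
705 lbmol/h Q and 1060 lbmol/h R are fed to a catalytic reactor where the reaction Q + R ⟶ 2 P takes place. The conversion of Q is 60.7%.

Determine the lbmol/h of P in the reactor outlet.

Q reacted = 0.607 × 705 = 427.9 lbmol/h; ν_Q = −1, so ξ = 427.9/1 = 427.9 lbmol/h.
Outlet amounts (n = n₀ + ν ξ):
  Q: 705 − 1(427.9) = 277.1
  R: 1060 − 1(427.9) = 632.1
  P: 0 + 2(427.9) = 855.9

856 lbmol/h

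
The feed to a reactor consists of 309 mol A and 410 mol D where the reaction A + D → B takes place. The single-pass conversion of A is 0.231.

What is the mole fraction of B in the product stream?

0.11

A reacted = 0.231 × 309 = 71.38 mol; ν_A = −1, so ξ = 71.38/1 = 71.38 mol.
Outlet amounts (n = n₀ + ν ξ):
  A: 309 − 1(71.38) = 237.6
  D: 410 − 1(71.38) = 338.6
  B: 0 + 1(71.38) = 71.38
Total out = 647.6 mol; y_B = 71.38 / 647.6 = 0.1102.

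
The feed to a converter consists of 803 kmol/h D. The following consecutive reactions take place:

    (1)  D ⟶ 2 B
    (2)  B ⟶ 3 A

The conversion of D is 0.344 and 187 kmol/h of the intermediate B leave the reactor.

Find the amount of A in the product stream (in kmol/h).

1100 kmol/h

Conversion of D: D consumed = 1ξ₁ = 0.344 × 803 → ξ₁ = 276.2 kmol/h.
B balance: n_B = 0 + 2ξ₁ − 1ξ₂ = 187 → ξ₂ = (2·276.2 − 187)/1 = 365.5 kmol/h.
Outlet amounts (n = n₀ + Σ ν·ξ):
  D: 803 − 1(276.2) = 526.8
  B: 0 + 2(276.2) − 1(365.5) = 187
  A: 0 + 3(365.5) = 1096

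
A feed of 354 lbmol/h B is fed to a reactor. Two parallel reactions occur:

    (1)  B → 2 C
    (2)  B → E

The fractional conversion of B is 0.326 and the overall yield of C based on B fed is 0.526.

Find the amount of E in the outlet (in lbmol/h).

Yield of C: 2ξ₁ / 354 = 0.526 → ξ₁ = 93.1 lbmol/h.
Conversion of B: 1ξ₁ + 1ξ₂ = 0.326 × 354 = 115.4 → ξ₂ = 22.3 lbmol/h.
Outlet amounts (n = n₀ + Σ ν·ξ):
  B: 354 − 1(93.1) − 1(22.3) = 238.6
  C: 0 + 2(93.1) = 186.2
  E: 0 + 1(22.3) = 22.3

22.3 lbmol/h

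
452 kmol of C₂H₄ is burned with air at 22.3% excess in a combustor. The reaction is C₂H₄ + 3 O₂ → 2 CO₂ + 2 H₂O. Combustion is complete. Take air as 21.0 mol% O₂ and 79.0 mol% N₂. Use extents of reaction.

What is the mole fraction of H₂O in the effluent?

Stoichiometric O₂ = 3 × 452 = 1356 kmol; O₂ fed = 1356 × 1.223 = 1658 kmol.
N₂ fed = 1658 × 79/21 = 6239 kmol.
Fuel reacted = 1 × 452 → ξ = 452 kmol.
Outlet (n = n₀ + ν ξ):
  C₂H₄: 452 − 1(452) = 0
  O₂: 1658 − 3(452) = 302.4
  N₂: 6239 (inert)
  CO₂: 0 + 2(452) = 904
  H₂O: 0 + 2(452) = 904
Total out = 8349 kmol; y_H₂O = 904 / 8349 = 0.1083.

0.108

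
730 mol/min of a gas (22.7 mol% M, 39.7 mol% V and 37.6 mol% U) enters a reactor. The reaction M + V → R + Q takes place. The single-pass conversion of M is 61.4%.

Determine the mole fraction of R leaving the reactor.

M reacted = 0.614 × 165.7 = 101.7 mol/min; ν_M = −1, so ξ = 101.7/1 = 101.7 mol/min.
Outlet amounts (n = n₀ + ν ξ):
  M: 165.7 − 1(101.7) = 63.96
  V: 289.8 − 1(101.7) = 188.1
  R: 0 + 1(101.7) = 101.7
  Q: 0 + 1(101.7) = 101.7
  U: 274.5 (inert)
Total out = 730 mol/min; y_R = 101.7 / 730 = 0.1394.

0.139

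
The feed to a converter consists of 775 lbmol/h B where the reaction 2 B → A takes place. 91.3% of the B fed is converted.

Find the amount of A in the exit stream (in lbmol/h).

B reacted = 0.913 × 775 = 707.6 lbmol/h; ν_B = −2, so ξ = 707.6/2 = 353.8 lbmol/h.
Outlet amounts (n = n₀ + ν ξ):
  B: 775 − 2(353.8) = 67.42
  A: 0 + 1(353.8) = 353.8

354 lbmol/h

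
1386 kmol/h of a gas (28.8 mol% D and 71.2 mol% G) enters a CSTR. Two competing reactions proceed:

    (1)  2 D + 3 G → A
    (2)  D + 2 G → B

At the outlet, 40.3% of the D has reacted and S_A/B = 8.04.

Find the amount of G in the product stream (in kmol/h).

Conversion of D: D consumed = 0.403 × 399.2 = 160.9 kmol/h = 2ξ₁ + 1ξ₂.
Selectivity: 1ξ₁ / (1ξ₂) = 8.04 → ξ₁ = 8.04 ξ₂.
Substitute: (2·8.04 + 1) ξ₂ = 160.9 → ξ₂ = 9.418 kmol/h, ξ₁ = 75.72 kmol/h.
Outlet amounts (n = n₀ + Σ ν·ξ):
  D: 399.2 − 2(75.72) − 1(9.418) = 238.3
  G: 986.8 − 3(75.72) − 2(9.418) = 740.8
  A: 0 + 1(75.72) = 75.72
  B: 0 + 1(9.418) = 9.418

741 kmol/h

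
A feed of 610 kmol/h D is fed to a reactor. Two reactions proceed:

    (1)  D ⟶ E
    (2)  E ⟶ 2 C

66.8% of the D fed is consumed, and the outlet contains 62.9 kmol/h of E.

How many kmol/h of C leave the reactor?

Conversion of D: D consumed = 1ξ₁ = 0.668 × 610 → ξ₁ = 407.5 kmol/h.
E balance: n_E = 0 + 1ξ₁ − 1ξ₂ = 62.9 → ξ₂ = (1·407.5 − 62.9)/1 = 344.6 kmol/h.
Outlet amounts (n = n₀ + Σ ν·ξ):
  D: 610 − 1(407.5) = 202.5
  E: 0 + 1(407.5) − 1(344.6) = 62.9
  C: 0 + 2(344.6) = 689.2

689 kmol/h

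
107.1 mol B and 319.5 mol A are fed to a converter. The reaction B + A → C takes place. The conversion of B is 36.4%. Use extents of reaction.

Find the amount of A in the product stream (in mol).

281 mol

B reacted = 0.364 × 107.1 = 38.98 mol; ν_B = −1, so ξ = 38.98/1 = 38.98 mol.
Outlet amounts (n = n₀ + ν ξ):
  B: 107.1 − 1(38.98) = 68.12
  A: 319.5 − 1(38.98) = 280.5
  C: 0 + 1(38.98) = 38.98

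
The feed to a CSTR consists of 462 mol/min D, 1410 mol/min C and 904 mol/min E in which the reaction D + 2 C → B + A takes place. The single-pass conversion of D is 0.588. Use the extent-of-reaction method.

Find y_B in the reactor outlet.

D reacted = 0.588 × 462 = 271.7 mol/min; ν_D = −1, so ξ = 271.7/1 = 271.7 mol/min.
Outlet amounts (n = n₀ + ν ξ):
  D: 462 − 1(271.7) = 190.3
  C: 1410 − 2(271.7) = 866.7
  B: 0 + 1(271.7) = 271.7
  A: 0 + 1(271.7) = 271.7
  E: 904 (inert)
Total out = 2504 mol/min; y_B = 271.7 / 2504 = 0.1085.

0.108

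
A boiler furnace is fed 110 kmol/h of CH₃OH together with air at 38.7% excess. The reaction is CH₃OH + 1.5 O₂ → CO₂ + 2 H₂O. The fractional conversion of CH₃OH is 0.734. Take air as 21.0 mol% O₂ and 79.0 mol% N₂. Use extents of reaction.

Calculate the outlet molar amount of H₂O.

Stoichiometric O₂ = 1.5 × 110 = 165 kmol/h; O₂ fed = 165 × 1.387 = 228.9 kmol/h.
N₂ fed = 228.9 × 79/21 = 860.9 kmol/h.
Fuel reacted = 0.734 × 110 → ξ = 80.74 kmol/h.
Outlet (n = n₀ + ν ξ):
  CH₃OH: 110 − 1(80.74) = 29.26
  O₂: 228.9 − 1.5(80.74) = 107.7
  N₂: 860.9 (inert)
  CO₂: 0 + 1(80.74) = 80.74
  H₂O: 0 + 2(80.74) = 161.5

161 kmol/h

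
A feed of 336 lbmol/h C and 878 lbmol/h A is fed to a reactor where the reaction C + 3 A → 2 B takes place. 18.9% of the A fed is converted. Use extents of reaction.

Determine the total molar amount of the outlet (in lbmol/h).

A reacted = 0.189 × 878 = 165.9 lbmol/h; ν_A = −3, so ξ = 165.9/3 = 55.31 lbmol/h.
Outlet amounts (n = n₀ + ν ξ):
  C: 336 − 1(55.31) = 280.7
  A: 878 − 3(55.31) = 712.1
  B: 0 + 2(55.31) = 110.6
Total out = 280.7 + 712.1 + 110.6 = 1103 lbmol/h.

1100 lbmol/h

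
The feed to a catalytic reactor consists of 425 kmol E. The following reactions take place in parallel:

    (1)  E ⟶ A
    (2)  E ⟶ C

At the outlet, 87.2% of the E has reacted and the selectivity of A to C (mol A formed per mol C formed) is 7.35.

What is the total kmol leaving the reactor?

425 kmol

Conversion of E: E consumed = 0.872 × 425 = 370.6 kmol = 1ξ₁ + 1ξ₂.
Selectivity: 1ξ₁ / (1ξ₂) = 7.35 → ξ₁ = 7.35 ξ₂.
Substitute: (1·7.35 + 1) ξ₂ = 370.6 → ξ₂ = 44.38 kmol, ξ₁ = 326.2 kmol.
Outlet amounts (n = n₀ + Σ ν·ξ):
  E: 425 − 1(326.2) − 1(44.38) = 54.4
  A: 0 + 1(326.2) = 326.2
  C: 0 + 1(44.38) = 44.38
Total out = 54.4 + 326.2 + 44.38 = 425 kmol.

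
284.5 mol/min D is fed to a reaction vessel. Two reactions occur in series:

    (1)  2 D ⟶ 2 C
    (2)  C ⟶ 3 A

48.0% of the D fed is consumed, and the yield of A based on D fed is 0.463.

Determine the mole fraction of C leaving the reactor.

Conversion of D: D consumed = 2ξ₁ = 0.48 × 284.5 → ξ₁ = 68.28 mol/min.
Yield of A: 3ξ₂ / 284.5 = 0.463 → ξ₂ = 43.91 mol/min.
Outlet amounts (n = n₀ + Σ ν·ξ):
  D: 284.5 − 2(68.28) = 147.9
  C: 0 + 2(68.28) − 1(43.91) = 92.65
  A: 0 + 3(43.91) = 131.7
Total out = 372.3 mol/min; y_C = 92.65 / 372.3 = 0.2489.

0.249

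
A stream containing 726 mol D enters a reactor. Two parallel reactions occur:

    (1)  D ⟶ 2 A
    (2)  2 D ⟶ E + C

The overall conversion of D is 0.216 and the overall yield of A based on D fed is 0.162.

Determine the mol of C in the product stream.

Yield of A: 2ξ₁ / 726 = 0.162 → ξ₁ = 58.81 mol.
Conversion of D: 1ξ₁ + 2ξ₂ = 0.216 × 726 = 156.8 → ξ₂ = 49 mol.
Outlet amounts (n = n₀ + Σ ν·ξ):
  D: 726 − 1(58.81) − 2(49) = 569.2
  A: 0 + 2(58.81) = 117.6
  E: 0 + 1(49) = 49
  C: 0 + 1(49) = 49

49 mol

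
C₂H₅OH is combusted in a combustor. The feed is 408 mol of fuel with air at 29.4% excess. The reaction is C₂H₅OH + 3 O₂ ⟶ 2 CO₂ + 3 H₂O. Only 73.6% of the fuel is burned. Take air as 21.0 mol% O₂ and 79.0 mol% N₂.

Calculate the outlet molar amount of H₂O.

901 mol

Stoichiometric O₂ = 3 × 408 = 1224 mol; O₂ fed = 1224 × 1.294 = 1584 mol.
N₂ fed = 1584 × 79/21 = 5958 mol.
Fuel reacted = 0.736 × 408 → ξ = 300.3 mol.
Outlet (n = n₀ + ν ξ):
  C₂H₅OH: 408 − 1(300.3) = 107.7
  O₂: 1584 − 3(300.3) = 683
  N₂: 5958 (inert)
  CO₂: 0 + 2(300.3) = 600.6
  H₂O: 0 + 3(300.3) = 900.9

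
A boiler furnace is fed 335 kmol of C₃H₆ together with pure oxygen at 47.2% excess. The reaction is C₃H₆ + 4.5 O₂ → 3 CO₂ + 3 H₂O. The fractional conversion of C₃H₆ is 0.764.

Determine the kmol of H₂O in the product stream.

768 kmol

Stoichiometric O₂ = 4.5 × 335 = 1508 kmol; O₂ fed = 1508 × 1.472 = 2219 kmol.
Fuel reacted = 0.764 × 335 → ξ = 255.9 kmol.
Outlet (n = n₀ + ν ξ):
  C₃H₆: 335 − 1(255.9) = 79.06
  O₂: 2219 − 4.5(255.9) = 1067
  CO₂: 0 + 3(255.9) = 767.8
  H₂O: 0 + 3(255.9) = 767.8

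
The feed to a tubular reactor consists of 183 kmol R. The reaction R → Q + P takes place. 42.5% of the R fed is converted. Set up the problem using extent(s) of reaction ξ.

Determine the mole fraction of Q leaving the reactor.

R reacted = 0.425 × 183 = 77.77 kmol; ν_R = −1, so ξ = 77.77/1 = 77.77 kmol.
Outlet amounts (n = n₀ + ν ξ):
  R: 183 − 1(77.77) = 105.2
  Q: 0 + 1(77.77) = 77.77
  P: 0 + 1(77.77) = 77.77
Total out = 260.8 kmol; y_Q = 77.77 / 260.8 = 0.2982.

0.298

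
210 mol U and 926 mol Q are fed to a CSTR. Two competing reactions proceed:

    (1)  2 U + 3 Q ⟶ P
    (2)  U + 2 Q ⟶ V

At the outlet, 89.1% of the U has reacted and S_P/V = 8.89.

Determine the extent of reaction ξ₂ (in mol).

ξ₂ = 9.96 mol

Conversion of U: U consumed = 0.891 × 210 = 187.1 mol = 2ξ₁ + 1ξ₂.
Selectivity: 1ξ₁ / (1ξ₂) = 8.89 → ξ₁ = 8.89 ξ₂.
Substitute: (2·8.89 + 1) ξ₂ = 187.1 → ξ₂ = 9.963 mol, ξ₁ = 88.57 mol.
Outlet amounts (n = n₀ + Σ ν·ξ):
  U: 210 − 2(88.57) − 1(9.963) = 22.89
  Q: 926 − 3(88.57) − 2(9.963) = 640.4
  P: 0 + 1(88.57) = 88.57
  V: 0 + 1(9.963) = 9.963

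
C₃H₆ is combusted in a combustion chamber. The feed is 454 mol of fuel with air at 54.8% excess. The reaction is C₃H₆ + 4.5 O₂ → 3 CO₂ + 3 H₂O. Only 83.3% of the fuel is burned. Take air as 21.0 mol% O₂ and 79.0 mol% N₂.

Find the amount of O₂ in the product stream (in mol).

1460 mol

Stoichiometric O₂ = 4.5 × 454 = 2043 mol; O₂ fed = 2043 × 1.548 = 3163 mol.
N₂ fed = 3163 × 79/21 = 11900 mol.
Fuel reacted = 0.833 × 454 → ξ = 378.2 mol.
Outlet (n = n₀ + ν ξ):
  C₃H₆: 454 − 1(378.2) = 75.82
  O₂: 3163 − 4.5(378.2) = 1461
  N₂: 11900 (inert)
  CO₂: 0 + 3(378.2) = 1135
  H₂O: 0 + 3(378.2) = 1135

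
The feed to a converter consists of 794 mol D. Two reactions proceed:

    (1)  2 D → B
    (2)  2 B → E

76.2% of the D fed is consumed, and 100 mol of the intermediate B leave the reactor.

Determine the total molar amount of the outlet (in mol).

390 mol

Conversion of D: D consumed = 2ξ₁ = 0.762 × 794 → ξ₁ = 302.5 mol.
B balance: n_B = 0 + 1ξ₁ − 2ξ₂ = 100 → ξ₂ = (1·302.5 − 100)/2 = 101.3 mol.
Outlet amounts (n = n₀ + Σ ν·ξ):
  D: 794 − 2(302.5) = 189
  B: 0 + 1(302.5) − 2(101.3) = 100
  E: 0 + 1(101.3) = 101.3
Total out = 189 + 100 + 101.3 = 390.2 mol.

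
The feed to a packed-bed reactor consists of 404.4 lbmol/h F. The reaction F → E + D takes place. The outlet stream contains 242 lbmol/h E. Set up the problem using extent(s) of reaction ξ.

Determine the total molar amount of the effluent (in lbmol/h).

For E: n = n₀ + 1ξ → 242 = 0 + 1ξ, giving ξ = 242 lbmol/h.
Outlet amounts (n = n₀ + ν ξ):
  F: 404.4 − 1(242) = 162.4
  E: 0 + 1(242) = 242
  D: 0 + 1(242) = 242
Total out = 162.4 + 242 + 242 = 646.4 lbmol/h.

646 lbmol/h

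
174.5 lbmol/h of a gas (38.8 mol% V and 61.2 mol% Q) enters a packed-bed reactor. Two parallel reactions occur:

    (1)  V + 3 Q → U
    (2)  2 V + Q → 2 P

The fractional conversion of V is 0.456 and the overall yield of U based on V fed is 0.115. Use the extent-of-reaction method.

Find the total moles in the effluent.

140 lbmol/h

Yield of U: 1ξ₁ / 67.71 = 0.115 → ξ₁ = 7.786 lbmol/h.
Conversion of V: 1ξ₁ + 2ξ₂ = 0.456 × 67.71 = 30.87 → ξ₂ = 11.54 lbmol/h.
Outlet amounts (n = n₀ + Σ ν·ξ):
  V: 67.71 − 1(7.786) − 2(11.54) = 36.83
  Q: 106.8 − 3(7.786) − 1(11.54) = 71.89
  U: 0 + 1(7.786) = 7.786
  P: 0 + 2(11.54) = 23.09
Total out = 36.83 + 71.89 + 7.786 + 23.09 = 139.6 lbmol/h.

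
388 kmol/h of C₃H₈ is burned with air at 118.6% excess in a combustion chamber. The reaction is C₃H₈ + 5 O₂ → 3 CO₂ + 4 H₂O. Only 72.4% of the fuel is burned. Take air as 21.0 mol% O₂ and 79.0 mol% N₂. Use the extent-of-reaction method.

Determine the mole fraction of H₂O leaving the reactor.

0.0539

Stoichiometric O₂ = 5 × 388 = 1940 kmol/h; O₂ fed = 1940 × 2.186 = 4241 kmol/h.
N₂ fed = 4241 × 79/21 = 15950 kmol/h.
Fuel reacted = 0.724 × 388 → ξ = 280.9 kmol/h.
Outlet (n = n₀ + ν ξ):
  C₃H₈: 388 − 1(280.9) = 107.1
  O₂: 4241 − 5(280.9) = 2836
  N₂: 15950 (inert)
  CO₂: 0 + 3(280.9) = 842.7
  H₂O: 0 + 4(280.9) = 1124
Total out = 20860 kmol/h; y_H₂O = 1124 / 20860 = 0.05386.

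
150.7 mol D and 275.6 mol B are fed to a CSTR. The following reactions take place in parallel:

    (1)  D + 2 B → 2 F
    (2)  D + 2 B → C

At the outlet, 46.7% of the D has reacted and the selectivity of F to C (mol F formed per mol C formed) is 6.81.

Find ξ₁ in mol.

ξ₁ = 54.4 mol

Conversion of D: D consumed = 0.467 × 150.7 = 70.38 mol = 1ξ₁ + 1ξ₂.
Selectivity: 2ξ₁ / (1ξ₂) = 6.81 → ξ₁ = 3.405 ξ₂.
Substitute: (1·3.405 + 1) ξ₂ = 70.38 → ξ₂ = 15.98 mol, ξ₁ = 54.4 mol.
Outlet amounts (n = n₀ + Σ ν·ξ):
  D: 150.7 − 1(54.4) − 1(15.98) = 80.32
  B: 275.6 − 2(54.4) − 2(15.98) = 134.8
  F: 0 + 2(54.4) = 108.8
  C: 0 + 1(15.98) = 15.98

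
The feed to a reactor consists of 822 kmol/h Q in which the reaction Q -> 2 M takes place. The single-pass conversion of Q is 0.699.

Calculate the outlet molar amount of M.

1150 kmol/h

Q reacted = 0.699 × 822 = 574.6 kmol/h; ν_Q = −1, so ξ = 574.6/1 = 574.6 kmol/h.
Outlet amounts (n = n₀ + ν ξ):
  Q: 822 − 1(574.6) = 247.4
  M: 0 + 2(574.6) = 1149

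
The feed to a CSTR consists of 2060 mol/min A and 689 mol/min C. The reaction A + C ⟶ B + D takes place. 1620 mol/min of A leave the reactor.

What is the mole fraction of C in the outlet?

For A: n = n₀ − 1ξ → 1620 = 2060 − 1ξ, giving ξ = 440 mol/min.
Outlet amounts (n = n₀ + ν ξ):
  A: 2060 − 1(440) = 1620
  C: 689 − 1(440) = 249
  B: 0 + 1(440) = 440
  D: 0 + 1(440) = 440
Total out = 2749 mol/min; y_C = 249 / 2749 = 0.09058.

0.0906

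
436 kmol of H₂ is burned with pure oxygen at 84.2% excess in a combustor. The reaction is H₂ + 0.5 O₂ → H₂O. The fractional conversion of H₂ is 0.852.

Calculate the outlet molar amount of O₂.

Stoichiometric O₂ = 0.5 × 436 = 218 kmol; O₂ fed = 218 × 1.842 = 401.6 kmol.
Fuel reacted = 0.852 × 436 → ξ = 371.5 kmol.
Outlet (n = n₀ + ν ξ):
  H₂: 436 − 1(371.5) = 64.53
  O₂: 401.6 − 0.5(371.5) = 215.8
  H₂O: 0 + 1(371.5) = 371.5

216 kmol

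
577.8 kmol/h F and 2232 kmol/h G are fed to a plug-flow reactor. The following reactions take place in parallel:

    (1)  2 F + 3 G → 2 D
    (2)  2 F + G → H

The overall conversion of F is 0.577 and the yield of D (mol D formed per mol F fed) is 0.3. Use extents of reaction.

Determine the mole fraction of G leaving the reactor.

Yield of D: 2ξ₁ / 577.8 = 0.3 → ξ₁ = 86.67 kmol/h.
Conversion of F: 2ξ₁ + 2ξ₂ = 0.577 × 577.8 = 333.4 → ξ₂ = 80.03 kmol/h.
Outlet amounts (n = n₀ + Σ ν·ξ):
  F: 577.8 − 2(86.67) − 2(80.03) = 244.4
  G: 2232 − 3(86.67) − 1(80.03) = 1892
  D: 0 + 2(86.67) = 173.3
  H: 0 + 1(80.03) = 80.03
Total out = 2390 kmol/h; y_G = 1892 / 2390 = 0.7917.

0.792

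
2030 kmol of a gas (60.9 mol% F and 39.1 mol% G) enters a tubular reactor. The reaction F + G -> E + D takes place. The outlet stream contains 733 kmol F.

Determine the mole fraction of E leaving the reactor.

For F: n = n₀ − 1ξ → 733 = 1236 − 1ξ, giving ξ = 503.3 kmol.
Outlet amounts (n = n₀ + ν ξ):
  F: 1236 − 1(503.3) = 733
  G: 793.7 − 1(503.3) = 290.5
  E: 0 + 1(503.3) = 503.3
  D: 0 + 1(503.3) = 503.3
Total out = 2030 kmol; y_E = 503.3 / 2030 = 0.2479.

0.248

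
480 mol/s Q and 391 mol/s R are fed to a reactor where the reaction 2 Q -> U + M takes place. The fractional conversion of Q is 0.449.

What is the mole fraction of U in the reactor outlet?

0.124

Q reacted = 0.449 × 480 = 215.5 mol/s; ν_Q = −2, so ξ = 215.5/2 = 107.8 mol/s.
Outlet amounts (n = n₀ + ν ξ):
  Q: 480 − 2(107.8) = 264.5
  U: 0 + 1(107.8) = 107.8
  M: 0 + 1(107.8) = 107.8
  R: 391 (inert)
Total out = 871 mol/s; y_U = 107.8 / 871 = 0.1237.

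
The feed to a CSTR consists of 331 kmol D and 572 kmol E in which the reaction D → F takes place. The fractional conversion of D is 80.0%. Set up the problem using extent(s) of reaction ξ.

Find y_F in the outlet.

0.293

D reacted = 0.8 × 331 = 264.8 kmol; ν_D = −1, so ξ = 264.8/1 = 264.8 kmol.
Outlet amounts (n = n₀ + ν ξ):
  D: 331 − 1(264.8) = 66.2
  F: 0 + 1(264.8) = 264.8
  E: 572 (inert)
Total out = 903 kmol; y_F = 264.8 / 903 = 0.2932.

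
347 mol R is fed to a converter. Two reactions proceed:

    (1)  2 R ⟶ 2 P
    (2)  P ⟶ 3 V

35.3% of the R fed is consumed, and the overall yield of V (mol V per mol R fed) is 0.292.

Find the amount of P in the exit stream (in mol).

Conversion of R: R consumed = 2ξ₁ = 0.353 × 347 → ξ₁ = 61.25 mol.
Yield of V: 3ξ₂ / 347 = 0.292 → ξ₂ = 33.77 mol.
Outlet amounts (n = n₀ + Σ ν·ξ):
  R: 347 − 2(61.25) = 224.5
  P: 0 + 2(61.25) − 1(33.77) = 88.72
  V: 0 + 3(33.77) = 101.3

88.7 mol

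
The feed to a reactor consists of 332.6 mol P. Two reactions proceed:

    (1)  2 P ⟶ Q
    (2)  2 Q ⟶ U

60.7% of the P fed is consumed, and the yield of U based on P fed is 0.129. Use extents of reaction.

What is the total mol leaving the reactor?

189 mol

Conversion of P: P consumed = 2ξ₁ = 0.607 × 332.6 → ξ₁ = 100.9 mol.
Yield of U: 1ξ₂ / 332.6 = 0.129 → ξ₂ = 42.91 mol.
Outlet amounts (n = n₀ + Σ ν·ξ):
  P: 332.6 − 2(100.9) = 130.7
  Q: 0 + 1(100.9) − 2(42.91) = 15.13
  U: 0 + 1(42.91) = 42.91
Total out = 130.7 + 15.13 + 42.91 = 188.8 mol.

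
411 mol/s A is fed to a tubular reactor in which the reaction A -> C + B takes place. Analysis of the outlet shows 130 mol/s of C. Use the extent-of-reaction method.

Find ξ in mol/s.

For C: n = n₀ + 1ξ → 130 = 0 + 1ξ, giving ξ = 130 mol/s.
Outlet amounts (n = n₀ + ν ξ):
  A: 411 − 1(130) = 281
  C: 0 + 1(130) = 130
  B: 0 + 1(130) = 130

ξ = 130 mol/s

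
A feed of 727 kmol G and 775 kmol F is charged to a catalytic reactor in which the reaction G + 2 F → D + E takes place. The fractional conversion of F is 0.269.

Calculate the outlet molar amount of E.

F reacted = 0.269 × 775 = 208.5 kmol; ν_F = −2, so ξ = 208.5/2 = 104.2 kmol.
Outlet amounts (n = n₀ + ν ξ):
  G: 727 − 1(104.2) = 622.8
  F: 775 − 2(104.2) = 566.5
  D: 0 + 1(104.2) = 104.2
  E: 0 + 1(104.2) = 104.2

104 kmol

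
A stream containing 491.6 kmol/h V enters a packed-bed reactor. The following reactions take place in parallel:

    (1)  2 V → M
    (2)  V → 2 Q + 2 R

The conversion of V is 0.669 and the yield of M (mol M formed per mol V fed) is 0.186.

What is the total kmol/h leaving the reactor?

838 kmol/h

Yield of M: 1ξ₁ / 491.6 = 0.186 → ξ₁ = 91.44 kmol/h.
Conversion of V: 2ξ₁ + 1ξ₂ = 0.669 × 491.6 = 328.9 → ξ₂ = 146 kmol/h.
Outlet amounts (n = n₀ + Σ ν·ξ):
  V: 491.6 − 2(91.44) − 1(146) = 162.7
  M: 0 + 1(91.44) = 91.44
  Q: 0 + 2(146) = 292
  R: 0 + 2(146) = 292
Total out = 162.7 + 91.44 + 292 + 292 = 838.2 kmol/h.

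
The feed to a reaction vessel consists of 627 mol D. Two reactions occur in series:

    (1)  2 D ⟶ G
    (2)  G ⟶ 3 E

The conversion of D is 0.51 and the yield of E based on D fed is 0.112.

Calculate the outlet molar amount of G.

Conversion of D: D consumed = 2ξ₁ = 0.51 × 627 → ξ₁ = 159.9 mol.
Yield of E: 3ξ₂ / 627 = 0.112 → ξ₂ = 23.41 mol.
Outlet amounts (n = n₀ + Σ ν·ξ):
  D: 627 − 2(159.9) = 307.2
  G: 0 + 1(159.9) − 1(23.41) = 136.5
  E: 0 + 3(23.41) = 70.22

136 mol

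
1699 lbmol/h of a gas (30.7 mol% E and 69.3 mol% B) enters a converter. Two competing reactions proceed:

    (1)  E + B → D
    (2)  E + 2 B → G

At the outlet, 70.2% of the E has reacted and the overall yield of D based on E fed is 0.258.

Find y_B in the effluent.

Yield of D: 1ξ₁ / 521.6 = 0.258 → ξ₁ = 134.6 lbmol/h.
Conversion of E: 1ξ₁ + 1ξ₂ = 0.702 × 521.6 = 366.2 → ξ₂ = 231.6 lbmol/h.
Outlet amounts (n = n₀ + Σ ν·ξ):
  E: 521.6 − 1(134.6) − 1(231.6) = 155.4
  B: 1177 − 1(134.6) − 2(231.6) = 579.7
  D: 0 + 1(134.6) = 134.6
  G: 0 + 1(231.6) = 231.6
Total out = 1101 lbmol/h; y_B = 579.7 / 1101 = 0.5264.

0.526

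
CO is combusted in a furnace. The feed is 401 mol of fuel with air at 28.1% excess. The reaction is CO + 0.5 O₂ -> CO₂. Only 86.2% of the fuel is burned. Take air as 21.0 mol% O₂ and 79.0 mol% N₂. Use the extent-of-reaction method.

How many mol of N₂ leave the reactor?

Stoichiometric O₂ = 0.5 × 401 = 200.5 mol; O₂ fed = 200.5 × 1.281 = 256.8 mol.
N₂ fed = 256.8 × 79/21 = 966.2 mol.
Fuel reacted = 0.862 × 401 → ξ = 345.7 mol.
Outlet (n = n₀ + ν ξ):
  CO: 401 − 1(345.7) = 55.34
  O₂: 256.8 − 0.5(345.7) = 84.01
  N₂: 966.2 (inert)
  CO₂: 0 + 1(345.7) = 345.7

966 mol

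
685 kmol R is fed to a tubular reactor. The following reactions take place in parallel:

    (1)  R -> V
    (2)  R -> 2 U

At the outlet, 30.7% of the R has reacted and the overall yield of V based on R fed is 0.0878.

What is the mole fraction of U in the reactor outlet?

Yield of V: 1ξ₁ / 685 = 0.0878 → ξ₁ = 60.14 kmol.
Conversion of R: 1ξ₁ + 1ξ₂ = 0.307 × 685 = 210.3 → ξ₂ = 150.2 kmol.
Outlet amounts (n = n₀ + Σ ν·ξ):
  R: 685 − 1(60.14) − 1(150.2) = 474.7
  V: 0 + 1(60.14) = 60.14
  U: 0 + 2(150.2) = 300.3
Total out = 835.2 kmol; y_U = 300.3 / 835.2 = 0.3596.

0.36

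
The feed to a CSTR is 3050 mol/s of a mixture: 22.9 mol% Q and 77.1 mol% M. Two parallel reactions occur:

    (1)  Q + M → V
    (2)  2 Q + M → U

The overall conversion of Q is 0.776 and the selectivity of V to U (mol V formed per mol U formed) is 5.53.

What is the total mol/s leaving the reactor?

Conversion of Q: Q consumed = 0.776 × 698.5 = 542 mol/s = 1ξ₁ + 2ξ₂.
Selectivity: 1ξ₁ / (1ξ₂) = 5.53 → ξ₁ = 5.53 ξ₂.
Substitute: (1·5.53 + 2) ξ₂ = 542 → ξ₂ = 71.98 mol/s, ξ₁ = 398 mol/s.
Outlet amounts (n = n₀ + Σ ν·ξ):
  Q: 698.5 − 1(398) − 2(71.98) = 156.5
  M: 2352 − 1(398) − 1(71.98) = 1882
  V: 0 + 1(398) = 398
  U: 0 + 1(71.98) = 71.98
Total out = 156.5 + 1882 + 398 + 71.98 = 2508 mol/s.

2510 mol/s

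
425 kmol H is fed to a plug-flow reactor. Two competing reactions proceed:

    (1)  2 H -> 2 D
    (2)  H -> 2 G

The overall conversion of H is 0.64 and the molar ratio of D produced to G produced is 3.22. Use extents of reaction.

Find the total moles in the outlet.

462 kmol

Conversion of H: H consumed = 0.64 × 425 = 272 kmol = 2ξ₁ + 1ξ₂.
Selectivity: 2ξ₁ / (2ξ₂) = 3.22 → ξ₁ = 3.22 ξ₂.
Substitute: (2·3.22 + 1) ξ₂ = 272 → ξ₂ = 36.56 kmol, ξ₁ = 117.7 kmol.
Outlet amounts (n = n₀ + Σ ν·ξ):
  H: 425 − 2(117.7) − 1(36.56) = 153
  D: 0 + 2(117.7) = 235.4
  G: 0 + 2(36.56) = 73.12
Total out = 153 + 235.4 + 73.12 = 461.6 kmol.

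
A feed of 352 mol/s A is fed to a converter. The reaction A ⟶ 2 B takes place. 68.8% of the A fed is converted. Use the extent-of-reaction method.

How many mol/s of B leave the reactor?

A reacted = 0.688 × 352 = 242.2 mol/s; ν_A = −1, so ξ = 242.2/1 = 242.2 mol/s.
Outlet amounts (n = n₀ + ν ξ):
  A: 352 − 1(242.2) = 109.8
  B: 0 + 2(242.2) = 484.4

484 mol/s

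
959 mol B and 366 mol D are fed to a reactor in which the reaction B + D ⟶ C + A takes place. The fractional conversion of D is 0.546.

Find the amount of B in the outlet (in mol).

D reacted = 0.546 × 366 = 199.8 mol; ν_D = −1, so ξ = 199.8/1 = 199.8 mol.
Outlet amounts (n = n₀ + ν ξ):
  B: 959 − 1(199.8) = 759.2
  D: 366 − 1(199.8) = 166.2
  C: 0 + 1(199.8) = 199.8
  A: 0 + 1(199.8) = 199.8

759 mol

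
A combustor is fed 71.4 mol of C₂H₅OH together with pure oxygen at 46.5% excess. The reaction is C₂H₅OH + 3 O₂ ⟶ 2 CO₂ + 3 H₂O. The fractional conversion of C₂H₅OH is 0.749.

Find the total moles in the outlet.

439 mol

Stoichiometric O₂ = 3 × 71.4 = 214.2 mol; O₂ fed = 214.2 × 1.465 = 313.8 mol.
Fuel reacted = 0.749 × 71.4 → ξ = 53.48 mol.
Outlet (n = n₀ + ν ξ):
  C₂H₅OH: 71.4 − 1(53.48) = 17.92
  O₂: 313.8 − 3(53.48) = 153.4
  CO₂: 0 + 2(53.48) = 107
  H₂O: 0 + 3(53.48) = 160.4
Total out = 17.92 + 153.4 + 107 + 160.4 = 438.7 mol.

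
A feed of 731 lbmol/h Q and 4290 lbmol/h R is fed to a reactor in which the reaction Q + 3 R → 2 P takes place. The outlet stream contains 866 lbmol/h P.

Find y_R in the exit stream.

For P: n = n₀ + 2ξ → 866 = 0 + 2ξ, giving ξ = 433 lbmol/h.
Outlet amounts (n = n₀ + ν ξ):
  Q: 731 − 1(433) = 298
  R: 4290 − 3(433) = 2991
  P: 0 + 2(433) = 866
Total out = 4155 lbmol/h; y_R = 2991 / 4155 = 0.7199.

0.72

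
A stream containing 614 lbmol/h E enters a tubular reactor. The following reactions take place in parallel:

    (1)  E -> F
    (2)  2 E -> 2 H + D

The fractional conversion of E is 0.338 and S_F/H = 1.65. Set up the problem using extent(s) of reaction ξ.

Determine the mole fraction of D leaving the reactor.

Conversion of E: E consumed = 0.338 × 614 = 207.5 lbmol/h = 1ξ₁ + 2ξ₂.
Selectivity: 1ξ₁ / (2ξ₂) = 1.65 → ξ₁ = 3.3 ξ₂.
Substitute: (1·3.3 + 2) ξ₂ = 207.5 → ξ₂ = 39.16 lbmol/h, ξ₁ = 129.2 lbmol/h.
Outlet amounts (n = n₀ + Σ ν·ξ):
  E: 614 − 1(129.2) − 2(39.16) = 406.5
  F: 0 + 1(129.2) = 129.2
  H: 0 + 2(39.16) = 78.31
  D: 0 + 1(39.16) = 39.16
Total out = 653.2 lbmol/h; y_D = 39.16 / 653.2 = 0.05995.

0.06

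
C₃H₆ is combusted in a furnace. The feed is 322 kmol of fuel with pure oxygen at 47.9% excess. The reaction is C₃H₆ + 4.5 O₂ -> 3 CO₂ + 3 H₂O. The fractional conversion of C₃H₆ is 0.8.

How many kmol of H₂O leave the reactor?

Stoichiometric O₂ = 4.5 × 322 = 1449 kmol; O₂ fed = 1449 × 1.479 = 2143 kmol.
Fuel reacted = 0.8 × 322 → ξ = 257.6 kmol.
Outlet (n = n₀ + ν ξ):
  C₃H₆: 322 − 1(257.6) = 64.4
  O₂: 2143 − 4.5(257.6) = 983.9
  CO₂: 0 + 3(257.6) = 772.8
  H₂O: 0 + 3(257.6) = 772.8

773 kmol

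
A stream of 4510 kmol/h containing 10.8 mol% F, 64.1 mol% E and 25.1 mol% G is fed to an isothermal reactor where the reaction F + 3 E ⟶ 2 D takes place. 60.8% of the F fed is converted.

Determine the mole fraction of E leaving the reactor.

F reacted = 0.608 × 487.1 = 296.1 kmol/h; ν_F = −1, so ξ = 296.1/1 = 296.1 kmol/h.
Outlet amounts (n = n₀ + ν ξ):
  F: 487.1 − 1(296.1) = 190.9
  E: 2891 − 3(296.1) = 2002
  D: 0 + 2(296.1) = 592.3
  G: 1132 (inert)
Total out = 3918 kmol/h; y_E = 2002 / 3918 = 0.5111.

0.511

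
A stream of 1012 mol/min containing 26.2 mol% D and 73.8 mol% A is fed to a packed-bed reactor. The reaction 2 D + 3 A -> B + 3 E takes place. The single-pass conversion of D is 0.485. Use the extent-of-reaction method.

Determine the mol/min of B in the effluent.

64.3 mol/min

D reacted = 0.485 × 265.1 = 128.6 mol/min; ν_D = −2, so ξ = 128.6/2 = 64.3 mol/min.
Outlet amounts (n = n₀ + ν ξ):
  D: 265.1 − 2(64.3) = 136.5
  A: 746.9 − 3(64.3) = 554
  B: 0 + 1(64.3) = 64.3
  E: 0 + 3(64.3) = 192.9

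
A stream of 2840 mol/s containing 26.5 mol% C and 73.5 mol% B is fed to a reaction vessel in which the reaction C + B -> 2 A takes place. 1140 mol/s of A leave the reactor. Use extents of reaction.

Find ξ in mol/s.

For A: n = n₀ + 2ξ → 1140 = 0 + 2ξ, giving ξ = 570 mol/s.
Outlet amounts (n = n₀ + ν ξ):
  C: 752.6 − 1(570) = 182.6
  B: 2087 − 1(570) = 1517
  A: 0 + 2(570) = 1140

ξ = 570 mol/s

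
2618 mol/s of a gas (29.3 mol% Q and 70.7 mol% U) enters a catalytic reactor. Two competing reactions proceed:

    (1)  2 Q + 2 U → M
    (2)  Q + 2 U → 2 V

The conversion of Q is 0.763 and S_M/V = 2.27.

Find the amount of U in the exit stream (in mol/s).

Conversion of Q: Q consumed = 0.763 × 767.1 = 585.3 mol/s = 2ξ₁ + 1ξ₂.
Selectivity: 1ξ₁ / (2ξ₂) = 2.27 → ξ₁ = 4.54 ξ₂.
Substitute: (2·4.54 + 1) ξ₂ = 585.3 → ξ₂ = 58.06 mol/s, ξ₁ = 263.6 mol/s.
Outlet amounts (n = n₀ + Σ ν·ξ):
  Q: 767.1 − 2(263.6) − 1(58.06) = 181.8
  U: 1851 − 2(263.6) − 2(58.06) = 1208
  M: 0 + 1(263.6) = 263.6
  V: 0 + 2(58.06) = 116.1

1210 mol/s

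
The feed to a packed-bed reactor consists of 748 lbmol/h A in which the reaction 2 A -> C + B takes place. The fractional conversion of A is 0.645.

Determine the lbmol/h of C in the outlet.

A reacted = 0.645 × 748 = 482.5 lbmol/h; ν_A = −2, so ξ = 482.5/2 = 241.2 lbmol/h.
Outlet amounts (n = n₀ + ν ξ):
  A: 748 − 2(241.2) = 265.5
  C: 0 + 1(241.2) = 241.2
  B: 0 + 1(241.2) = 241.2

241 lbmol/h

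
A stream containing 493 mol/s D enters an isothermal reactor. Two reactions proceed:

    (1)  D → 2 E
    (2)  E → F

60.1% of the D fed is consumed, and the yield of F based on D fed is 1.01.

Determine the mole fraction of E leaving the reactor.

0.12

Conversion of D: D consumed = 1ξ₁ = 0.601 × 493 → ξ₁ = 296.3 mol/s.
Yield of F: 1ξ₂ / 493 = 1.01 → ξ₂ = 497.9 mol/s.
Outlet amounts (n = n₀ + Σ ν·ξ):
  D: 493 − 1(296.3) = 196.7
  E: 0 + 2(296.3) − 1(497.9) = 94.66
  F: 0 + 1(497.9) = 497.9
Total out = 789.3 mol/s; y_E = 94.66 / 789.3 = 0.1199.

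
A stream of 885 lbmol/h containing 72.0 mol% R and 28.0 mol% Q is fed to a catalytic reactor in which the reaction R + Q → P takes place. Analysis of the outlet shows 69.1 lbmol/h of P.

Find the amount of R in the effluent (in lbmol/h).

568 lbmol/h

For P: n = n₀ + 1ξ → 69.1 = 0 + 1ξ, giving ξ = 69.1 lbmol/h.
Outlet amounts (n = n₀ + ν ξ):
  R: 637.2 − 1(69.1) = 568.1
  Q: 247.8 − 1(69.1) = 178.7
  P: 0 + 1(69.1) = 69.1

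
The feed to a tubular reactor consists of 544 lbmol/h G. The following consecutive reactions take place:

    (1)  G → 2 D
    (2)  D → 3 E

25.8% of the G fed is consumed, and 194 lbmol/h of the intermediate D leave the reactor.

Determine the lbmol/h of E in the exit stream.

Conversion of G: G consumed = 1ξ₁ = 0.258 × 544 → ξ₁ = 140.4 lbmol/h.
D balance: n_D = 0 + 2ξ₁ − 1ξ₂ = 194 → ξ₂ = (2·140.4 − 194)/1 = 86.7 lbmol/h.
Outlet amounts (n = n₀ + Σ ν·ξ):
  G: 544 − 1(140.4) = 403.6
  D: 0 + 2(140.4) − 1(86.7) = 194
  E: 0 + 3(86.7) = 260.1

260 lbmol/h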